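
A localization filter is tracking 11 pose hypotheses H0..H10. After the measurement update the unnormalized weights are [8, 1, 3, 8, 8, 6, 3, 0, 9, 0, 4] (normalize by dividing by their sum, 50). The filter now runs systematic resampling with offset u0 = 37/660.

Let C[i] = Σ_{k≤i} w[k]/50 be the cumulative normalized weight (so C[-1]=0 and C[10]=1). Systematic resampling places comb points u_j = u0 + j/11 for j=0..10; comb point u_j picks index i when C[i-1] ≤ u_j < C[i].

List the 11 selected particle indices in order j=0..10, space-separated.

C = [4/25, 9/50, 6/25, 2/5, 14/25, 17/25, 37/50, 37/50, 23/25, 23/25, 1]
j=0: u_0=37/660 ∈ [0, 4/25) → index 0
j=1: u_1=97/660 ∈ [0, 4/25) → index 0
j=2: u_2=157/660 ∈ [9/50, 6/25) → index 2
j=3: u_3=217/660 ∈ [6/25, 2/5) → index 3
j=4: u_4=277/660 ∈ [2/5, 14/25) → index 4
j=5: u_5=337/660 ∈ [2/5, 14/25) → index 4
j=6: u_6=397/660 ∈ [14/25, 17/25) → index 5
j=7: u_7=457/660 ∈ [17/25, 37/50) → index 6
j=8: u_8=47/60 ∈ [37/50, 23/25) → index 8
j=9: u_9=577/660 ∈ [37/50, 23/25) → index 8
j=10: u_10=637/660 ∈ [23/25, 1) → index 10

0 0 2 3 4 4 5 6 8 8 10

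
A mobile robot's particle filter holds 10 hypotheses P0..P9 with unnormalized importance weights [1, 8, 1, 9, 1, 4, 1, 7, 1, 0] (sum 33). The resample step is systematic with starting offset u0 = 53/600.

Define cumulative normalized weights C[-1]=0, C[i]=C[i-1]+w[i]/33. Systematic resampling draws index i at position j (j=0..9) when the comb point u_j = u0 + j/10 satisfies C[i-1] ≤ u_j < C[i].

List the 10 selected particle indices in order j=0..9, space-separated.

C = [1/33, 3/11, 10/33, 19/33, 20/33, 8/11, 25/33, 32/33, 1, 1]
j=0: u_0=53/600 ∈ [1/33, 3/11) → index 1
j=1: u_1=113/600 ∈ [1/33, 3/11) → index 1
j=2: u_2=173/600 ∈ [3/11, 10/33) → index 2
j=3: u_3=233/600 ∈ [10/33, 19/33) → index 3
j=4: u_4=293/600 ∈ [10/33, 19/33) → index 3
j=5: u_5=353/600 ∈ [19/33, 20/33) → index 4
j=6: u_6=413/600 ∈ [20/33, 8/11) → index 5
j=7: u_7=473/600 ∈ [25/33, 32/33) → index 7
j=8: u_8=533/600 ∈ [25/33, 32/33) → index 7
j=9: u_9=593/600 ∈ [32/33, 1) → index 8

1 1 2 3 3 4 5 7 7 8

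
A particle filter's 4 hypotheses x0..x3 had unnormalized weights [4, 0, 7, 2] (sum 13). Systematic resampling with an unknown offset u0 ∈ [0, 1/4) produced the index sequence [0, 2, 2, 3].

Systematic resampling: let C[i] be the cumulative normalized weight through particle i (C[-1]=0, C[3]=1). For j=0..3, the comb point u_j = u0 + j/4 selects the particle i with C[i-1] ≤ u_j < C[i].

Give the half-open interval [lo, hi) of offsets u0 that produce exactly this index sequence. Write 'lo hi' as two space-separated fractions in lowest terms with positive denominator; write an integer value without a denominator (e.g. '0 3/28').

C = [4/13, 4/13, 11/13, 1]
j=0 picked index 0: u0 ∈ [0, 4/13)
j=1 picked index 2: u0 ∈ [3/52, 31/52)
j=2 picked index 2: u0 ∈ [-5/26, 9/26)
j=3 picked index 3: u0 ∈ [5/52, 1/4)
intersection: [5/52, 1/4)

5/52 1/4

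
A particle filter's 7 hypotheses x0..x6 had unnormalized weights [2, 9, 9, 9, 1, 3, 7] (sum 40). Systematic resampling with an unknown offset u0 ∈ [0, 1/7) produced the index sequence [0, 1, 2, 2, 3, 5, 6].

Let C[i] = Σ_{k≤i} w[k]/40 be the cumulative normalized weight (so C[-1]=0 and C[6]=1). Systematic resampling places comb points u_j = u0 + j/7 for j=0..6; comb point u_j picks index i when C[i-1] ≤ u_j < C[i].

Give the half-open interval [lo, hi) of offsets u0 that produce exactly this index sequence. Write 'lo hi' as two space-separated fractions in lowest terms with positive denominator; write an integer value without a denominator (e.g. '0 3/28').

C = [1/20, 11/40, 1/2, 29/40, 3/4, 33/40, 1]
j=0 picked index 0: u0 ∈ [0, 1/20)
j=1 picked index 1: u0 ∈ [-13/140, 37/280)
j=2 picked index 2: u0 ∈ [-3/280, 3/14)
j=3 picked index 2: u0 ∈ [-43/280, 1/14)
j=4 picked index 3: u0 ∈ [-1/14, 43/280)
j=5 picked index 5: u0 ∈ [1/28, 31/280)
j=6 picked index 6: u0 ∈ [-9/280, 1/7)
intersection: [1/28, 1/20)

1/28 1/20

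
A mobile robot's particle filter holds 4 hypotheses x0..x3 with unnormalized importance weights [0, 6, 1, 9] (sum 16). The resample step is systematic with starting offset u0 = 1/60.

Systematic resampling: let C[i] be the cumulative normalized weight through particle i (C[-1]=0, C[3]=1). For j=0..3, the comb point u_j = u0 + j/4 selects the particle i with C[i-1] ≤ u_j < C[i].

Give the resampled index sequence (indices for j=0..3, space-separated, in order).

C = [0, 3/8, 7/16, 1]
j=0: u_0=1/60 ∈ [0, 3/8) → index 1
j=1: u_1=4/15 ∈ [0, 3/8) → index 1
j=2: u_2=31/60 ∈ [7/16, 1) → index 3
j=3: u_3=23/30 ∈ [7/16, 1) → index 3

1 1 3 3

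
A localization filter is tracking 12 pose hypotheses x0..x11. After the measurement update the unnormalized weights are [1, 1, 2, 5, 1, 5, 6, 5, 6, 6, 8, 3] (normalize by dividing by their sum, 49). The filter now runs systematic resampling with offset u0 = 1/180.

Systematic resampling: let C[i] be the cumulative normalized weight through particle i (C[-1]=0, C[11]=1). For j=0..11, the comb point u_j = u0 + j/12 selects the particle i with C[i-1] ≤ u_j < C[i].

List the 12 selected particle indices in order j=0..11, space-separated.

C = [1/49, 2/49, 4/49, 9/49, 10/49, 15/49, 3/7, 26/49, 32/49, 38/49, 46/49, 1]
j=0: u_0=1/180 ∈ [0, 1/49) → index 0
j=1: u_1=4/45 ∈ [4/49, 9/49) → index 3
j=2: u_2=31/180 ∈ [4/49, 9/49) → index 3
j=3: u_3=23/90 ∈ [10/49, 15/49) → index 5
j=4: u_4=61/180 ∈ [15/49, 3/7) → index 6
j=5: u_5=19/45 ∈ [15/49, 3/7) → index 6
j=6: u_6=91/180 ∈ [3/7, 26/49) → index 7
j=7: u_7=53/90 ∈ [26/49, 32/49) → index 8
j=8: u_8=121/180 ∈ [32/49, 38/49) → index 9
j=9: u_9=34/45 ∈ [32/49, 38/49) → index 9
j=10: u_10=151/180 ∈ [38/49, 46/49) → index 10
j=11: u_11=83/90 ∈ [38/49, 46/49) → index 10

0 3 3 5 6 6 7 8 9 9 10 10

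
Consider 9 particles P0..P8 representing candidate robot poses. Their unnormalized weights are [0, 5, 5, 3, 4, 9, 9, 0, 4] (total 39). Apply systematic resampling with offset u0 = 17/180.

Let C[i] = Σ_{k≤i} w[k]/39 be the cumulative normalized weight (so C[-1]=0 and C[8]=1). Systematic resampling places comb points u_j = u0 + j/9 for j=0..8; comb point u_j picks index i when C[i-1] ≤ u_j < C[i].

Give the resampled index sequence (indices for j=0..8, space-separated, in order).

C = [0, 5/39, 10/39, 1/3, 17/39, 2/3, 35/39, 35/39, 1]
j=0: u_0=17/180 ∈ [0, 5/39) → index 1
j=1: u_1=37/180 ∈ [5/39, 10/39) → index 2
j=2: u_2=19/60 ∈ [10/39, 1/3) → index 3
j=3: u_3=77/180 ∈ [1/3, 17/39) → index 4
j=4: u_4=97/180 ∈ [17/39, 2/3) → index 5
j=5: u_5=13/20 ∈ [17/39, 2/3) → index 5
j=6: u_6=137/180 ∈ [2/3, 35/39) → index 6
j=7: u_7=157/180 ∈ [2/3, 35/39) → index 6
j=8: u_8=59/60 ∈ [35/39, 1) → index 8

1 2 3 4 5 5 6 6 8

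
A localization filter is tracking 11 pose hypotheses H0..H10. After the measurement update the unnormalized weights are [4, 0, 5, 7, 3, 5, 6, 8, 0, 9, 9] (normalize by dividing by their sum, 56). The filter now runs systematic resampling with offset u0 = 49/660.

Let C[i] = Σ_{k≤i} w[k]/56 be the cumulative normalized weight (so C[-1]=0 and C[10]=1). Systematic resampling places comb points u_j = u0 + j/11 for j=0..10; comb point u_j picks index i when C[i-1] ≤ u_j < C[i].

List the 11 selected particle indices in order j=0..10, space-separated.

C = [1/14, 1/14, 9/56, 2/7, 19/56, 3/7, 15/28, 19/28, 19/28, 47/56, 1]
j=0: u_0=49/660 ∈ [1/14, 9/56) → index 2
j=1: u_1=109/660 ∈ [9/56, 2/7) → index 3
j=2: u_2=169/660 ∈ [9/56, 2/7) → index 3
j=3: u_3=229/660 ∈ [19/56, 3/7) → index 5
j=4: u_4=289/660 ∈ [3/7, 15/28) → index 6
j=5: u_5=349/660 ∈ [3/7, 15/28) → index 6
j=6: u_6=409/660 ∈ [15/28, 19/28) → index 7
j=7: u_7=469/660 ∈ [19/28, 47/56) → index 9
j=8: u_8=529/660 ∈ [19/28, 47/56) → index 9
j=9: u_9=589/660 ∈ [47/56, 1) → index 10
j=10: u_10=59/60 ∈ [47/56, 1) → index 10

2 3 3 5 6 6 7 9 9 10 10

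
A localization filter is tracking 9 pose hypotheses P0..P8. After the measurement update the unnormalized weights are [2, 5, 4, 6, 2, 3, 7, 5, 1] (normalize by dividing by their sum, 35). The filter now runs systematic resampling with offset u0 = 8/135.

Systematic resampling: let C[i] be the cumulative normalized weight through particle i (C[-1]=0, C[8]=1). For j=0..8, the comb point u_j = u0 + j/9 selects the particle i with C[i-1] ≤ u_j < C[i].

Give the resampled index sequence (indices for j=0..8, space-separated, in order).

C = [2/35, 1/5, 11/35, 17/35, 19/35, 22/35, 29/35, 34/35, 1]
j=0: u_0=8/135 ∈ [2/35, 1/5) → index 1
j=1: u_1=23/135 ∈ [2/35, 1/5) → index 1
j=2: u_2=38/135 ∈ [1/5, 11/35) → index 2
j=3: u_3=53/135 ∈ [11/35, 17/35) → index 3
j=4: u_4=68/135 ∈ [17/35, 19/35) → index 4
j=5: u_5=83/135 ∈ [19/35, 22/35) → index 5
j=6: u_6=98/135 ∈ [22/35, 29/35) → index 6
j=7: u_7=113/135 ∈ [29/35, 34/35) → index 7
j=8: u_8=128/135 ∈ [29/35, 34/35) → index 7

1 1 2 3 4 5 6 7 7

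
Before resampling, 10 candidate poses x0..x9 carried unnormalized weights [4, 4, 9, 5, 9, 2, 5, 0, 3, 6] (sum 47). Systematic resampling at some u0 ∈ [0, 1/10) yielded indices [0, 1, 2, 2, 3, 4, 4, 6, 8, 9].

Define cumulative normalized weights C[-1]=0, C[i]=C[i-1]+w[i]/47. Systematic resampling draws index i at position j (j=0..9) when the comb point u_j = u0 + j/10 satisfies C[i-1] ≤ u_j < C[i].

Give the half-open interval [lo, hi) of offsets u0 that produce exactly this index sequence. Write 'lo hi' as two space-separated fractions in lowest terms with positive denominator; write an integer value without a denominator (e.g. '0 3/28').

C = [4/47, 8/47, 17/47, 22/47, 31/47, 33/47, 38/47, 38/47, 41/47, 1]
j=0 picked index 0: u0 ∈ [0, 4/47)
j=1 picked index 1: u0 ∈ [-7/470, 33/470)
j=2 picked index 2: u0 ∈ [-7/235, 38/235)
j=3 picked index 2: u0 ∈ [-61/470, 29/470)
j=4 picked index 3: u0 ∈ [-9/235, 16/235)
j=5 picked index 4: u0 ∈ [-3/94, 15/94)
j=6 picked index 4: u0 ∈ [-31/235, 14/235)
j=7 picked index 6: u0 ∈ [1/470, 51/470)
j=8 picked index 8: u0 ∈ [2/235, 17/235)
j=9 picked index 9: u0 ∈ [-13/470, 1/10)
intersection: [2/235, 14/235)

2/235 14/235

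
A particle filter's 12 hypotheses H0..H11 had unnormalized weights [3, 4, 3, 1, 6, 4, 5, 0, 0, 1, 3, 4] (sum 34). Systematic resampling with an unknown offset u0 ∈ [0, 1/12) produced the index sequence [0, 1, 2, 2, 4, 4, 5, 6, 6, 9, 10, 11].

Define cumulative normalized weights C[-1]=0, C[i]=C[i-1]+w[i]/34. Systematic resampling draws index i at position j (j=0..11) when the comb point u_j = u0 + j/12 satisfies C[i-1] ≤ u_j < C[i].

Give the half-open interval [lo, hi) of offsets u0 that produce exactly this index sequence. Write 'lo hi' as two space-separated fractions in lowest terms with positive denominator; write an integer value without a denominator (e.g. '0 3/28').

C = [3/34, 7/34, 5/17, 11/34, 1/2, 21/34, 13/17, 13/17, 13/17, 27/34, 15/17, 1]
j=0 picked index 0: u0 ∈ [0, 3/34)
j=1 picked index 1: u0 ∈ [1/204, 25/204)
j=2 picked index 2: u0 ∈ [2/51, 13/102)
j=3 picked index 2: u0 ∈ [-3/68, 3/68)
j=4 picked index 4: u0 ∈ [-1/102, 1/6)
j=5 picked index 4: u0 ∈ [-19/204, 1/12)
j=6 picked index 5: u0 ∈ [0, 2/17)
j=7 picked index 6: u0 ∈ [7/204, 37/204)
j=8 picked index 6: u0 ∈ [-5/102, 5/51)
j=9 picked index 9: u0 ∈ [1/68, 3/68)
j=10 picked index 10: u0 ∈ [-2/51, 5/102)
j=11 picked index 11: u0 ∈ [-7/204, 1/12)
intersection: [2/51, 3/68)

2/51 3/68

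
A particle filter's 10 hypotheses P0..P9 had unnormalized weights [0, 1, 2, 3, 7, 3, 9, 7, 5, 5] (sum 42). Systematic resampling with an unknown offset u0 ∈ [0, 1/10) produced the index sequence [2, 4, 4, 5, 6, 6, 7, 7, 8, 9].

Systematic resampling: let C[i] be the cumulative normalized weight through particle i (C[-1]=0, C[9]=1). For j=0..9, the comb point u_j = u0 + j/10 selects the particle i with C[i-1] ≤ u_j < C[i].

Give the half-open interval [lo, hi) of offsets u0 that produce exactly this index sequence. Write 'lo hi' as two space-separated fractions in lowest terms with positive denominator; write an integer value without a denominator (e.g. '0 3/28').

C = [0, 1/42, 1/14, 1/7, 13/42, 8/21, 25/42, 16/21, 37/42, 1]
j=0 picked index 2: u0 ∈ [1/42, 1/14)
j=1 picked index 4: u0 ∈ [3/70, 22/105)
j=2 picked index 4: u0 ∈ [-2/35, 23/210)
j=3 picked index 5: u0 ∈ [1/105, 17/210)
j=4 picked index 6: u0 ∈ [-2/105, 41/210)
j=5 picked index 6: u0 ∈ [-5/42, 2/21)
j=6 picked index 7: u0 ∈ [-1/210, 17/105)
j=7 picked index 7: u0 ∈ [-11/105, 13/210)
j=8 picked index 8: u0 ∈ [-4/105, 17/210)
j=9 picked index 9: u0 ∈ [-2/105, 1/10)
intersection: [3/70, 13/210)

3/70 13/210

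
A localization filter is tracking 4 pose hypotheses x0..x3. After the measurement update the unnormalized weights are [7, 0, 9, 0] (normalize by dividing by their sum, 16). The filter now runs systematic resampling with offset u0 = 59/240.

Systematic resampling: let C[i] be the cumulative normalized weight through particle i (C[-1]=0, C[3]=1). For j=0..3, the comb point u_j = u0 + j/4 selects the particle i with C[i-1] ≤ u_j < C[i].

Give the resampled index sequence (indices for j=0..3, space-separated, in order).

0 2 2 2

C = [7/16, 7/16, 1, 1]
j=0: u_0=59/240 ∈ [0, 7/16) → index 0
j=1: u_1=119/240 ∈ [7/16, 1) → index 2
j=2: u_2=179/240 ∈ [7/16, 1) → index 2
j=3: u_3=239/240 ∈ [7/16, 1) → index 2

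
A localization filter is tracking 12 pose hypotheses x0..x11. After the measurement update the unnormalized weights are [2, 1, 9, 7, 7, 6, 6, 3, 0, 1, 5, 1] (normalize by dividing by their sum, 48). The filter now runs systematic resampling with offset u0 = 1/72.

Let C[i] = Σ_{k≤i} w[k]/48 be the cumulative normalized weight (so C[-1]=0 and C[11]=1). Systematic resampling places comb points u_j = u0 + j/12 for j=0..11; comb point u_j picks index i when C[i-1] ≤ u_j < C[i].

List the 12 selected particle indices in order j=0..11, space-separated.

C = [1/24, 1/16, 1/4, 19/48, 13/24, 2/3, 19/24, 41/48, 41/48, 7/8, 47/48, 1]
j=0: u_0=1/72 ∈ [0, 1/24) → index 0
j=1: u_1=7/72 ∈ [1/16, 1/4) → index 2
j=2: u_2=13/72 ∈ [1/16, 1/4) → index 2
j=3: u_3=19/72 ∈ [1/4, 19/48) → index 3
j=4: u_4=25/72 ∈ [1/4, 19/48) → index 3
j=5: u_5=31/72 ∈ [19/48, 13/24) → index 4
j=6: u_6=37/72 ∈ [19/48, 13/24) → index 4
j=7: u_7=43/72 ∈ [13/24, 2/3) → index 5
j=8: u_8=49/72 ∈ [2/3, 19/24) → index 6
j=9: u_9=55/72 ∈ [2/3, 19/24) → index 6
j=10: u_10=61/72 ∈ [19/24, 41/48) → index 7
j=11: u_11=67/72 ∈ [7/8, 47/48) → index 10

0 2 2 3 3 4 4 5 6 6 7 10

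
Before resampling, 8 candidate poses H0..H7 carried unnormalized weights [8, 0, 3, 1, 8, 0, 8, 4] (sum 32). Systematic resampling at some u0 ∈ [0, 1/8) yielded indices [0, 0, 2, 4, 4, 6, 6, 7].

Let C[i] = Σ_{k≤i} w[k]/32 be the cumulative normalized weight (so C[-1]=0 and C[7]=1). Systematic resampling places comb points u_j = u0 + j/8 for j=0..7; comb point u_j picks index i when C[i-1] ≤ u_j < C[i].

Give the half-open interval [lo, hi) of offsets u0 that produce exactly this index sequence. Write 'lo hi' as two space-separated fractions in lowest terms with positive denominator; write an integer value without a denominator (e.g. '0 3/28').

0 3/32

C = [1/4, 1/4, 11/32, 3/8, 5/8, 5/8, 7/8, 1]
j=0 picked index 0: u0 ∈ [0, 1/4)
j=1 picked index 0: u0 ∈ [-1/8, 1/8)
j=2 picked index 2: u0 ∈ [0, 3/32)
j=3 picked index 4: u0 ∈ [0, 1/4)
j=4 picked index 4: u0 ∈ [-1/8, 1/8)
j=5 picked index 6: u0 ∈ [0, 1/4)
j=6 picked index 6: u0 ∈ [-1/8, 1/8)
j=7 picked index 7: u0 ∈ [0, 1/8)
intersection: [0, 3/32)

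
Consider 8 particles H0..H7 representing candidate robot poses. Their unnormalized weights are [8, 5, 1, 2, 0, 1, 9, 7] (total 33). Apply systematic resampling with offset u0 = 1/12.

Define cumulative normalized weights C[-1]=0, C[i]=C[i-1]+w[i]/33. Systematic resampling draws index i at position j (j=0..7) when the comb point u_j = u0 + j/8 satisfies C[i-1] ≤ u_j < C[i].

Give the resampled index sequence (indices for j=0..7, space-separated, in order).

C = [8/33, 13/33, 14/33, 16/33, 16/33, 17/33, 26/33, 1]
j=0: u_0=1/12 ∈ [0, 8/33) → index 0
j=1: u_1=5/24 ∈ [0, 8/33) → index 0
j=2: u_2=1/3 ∈ [8/33, 13/33) → index 1
j=3: u_3=11/24 ∈ [14/33, 16/33) → index 3
j=4: u_4=7/12 ∈ [17/33, 26/33) → index 6
j=5: u_5=17/24 ∈ [17/33, 26/33) → index 6
j=6: u_6=5/6 ∈ [26/33, 1) → index 7
j=7: u_7=23/24 ∈ [26/33, 1) → index 7

0 0 1 3 6 6 7 7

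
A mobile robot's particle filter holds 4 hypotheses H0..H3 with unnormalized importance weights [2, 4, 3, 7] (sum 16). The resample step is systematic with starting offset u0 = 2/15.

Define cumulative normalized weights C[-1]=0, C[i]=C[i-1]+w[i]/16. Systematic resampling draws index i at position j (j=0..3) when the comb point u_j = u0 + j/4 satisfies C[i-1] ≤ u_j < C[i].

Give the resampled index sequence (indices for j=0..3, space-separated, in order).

1 2 3 3

C = [1/8, 3/8, 9/16, 1]
j=0: u_0=2/15 ∈ [1/8, 3/8) → index 1
j=1: u_1=23/60 ∈ [3/8, 9/16) → index 2
j=2: u_2=19/30 ∈ [9/16, 1) → index 3
j=3: u_3=53/60 ∈ [9/16, 1) → index 3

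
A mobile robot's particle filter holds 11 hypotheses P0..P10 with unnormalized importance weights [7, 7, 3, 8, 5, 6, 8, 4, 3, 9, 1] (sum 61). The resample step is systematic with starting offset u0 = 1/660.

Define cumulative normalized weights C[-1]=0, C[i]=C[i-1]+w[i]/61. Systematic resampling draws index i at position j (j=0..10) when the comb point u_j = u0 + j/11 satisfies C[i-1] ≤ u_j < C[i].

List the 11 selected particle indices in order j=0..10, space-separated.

C = [7/61, 14/61, 17/61, 25/61, 30/61, 36/61, 44/61, 48/61, 51/61, 60/61, 1]
j=0: u_0=1/660 ∈ [0, 7/61) → index 0
j=1: u_1=61/660 ∈ [0, 7/61) → index 0
j=2: u_2=11/60 ∈ [7/61, 14/61) → index 1
j=3: u_3=181/660 ∈ [14/61, 17/61) → index 2
j=4: u_4=241/660 ∈ [17/61, 25/61) → index 3
j=5: u_5=301/660 ∈ [25/61, 30/61) → index 4
j=6: u_6=361/660 ∈ [30/61, 36/61) → index 5
j=7: u_7=421/660 ∈ [36/61, 44/61) → index 6
j=8: u_8=481/660 ∈ [44/61, 48/61) → index 7
j=9: u_9=541/660 ∈ [48/61, 51/61) → index 8
j=10: u_10=601/660 ∈ [51/61, 60/61) → index 9

0 0 1 2 3 4 5 6 7 8 9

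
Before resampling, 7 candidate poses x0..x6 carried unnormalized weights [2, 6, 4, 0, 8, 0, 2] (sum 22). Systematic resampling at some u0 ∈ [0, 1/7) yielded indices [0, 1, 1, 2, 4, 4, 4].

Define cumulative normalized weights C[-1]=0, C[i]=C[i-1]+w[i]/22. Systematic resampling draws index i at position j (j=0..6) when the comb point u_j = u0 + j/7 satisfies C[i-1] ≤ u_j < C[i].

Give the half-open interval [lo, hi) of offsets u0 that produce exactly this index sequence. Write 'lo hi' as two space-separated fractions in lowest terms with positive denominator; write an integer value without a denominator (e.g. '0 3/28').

0 4/77

C = [1/11, 4/11, 6/11, 6/11, 10/11, 10/11, 1]
j=0 picked index 0: u0 ∈ [0, 1/11)
j=1 picked index 1: u0 ∈ [-4/77, 17/77)
j=2 picked index 1: u0 ∈ [-15/77, 6/77)
j=3 picked index 2: u0 ∈ [-5/77, 9/77)
j=4 picked index 4: u0 ∈ [-2/77, 26/77)
j=5 picked index 4: u0 ∈ [-13/77, 15/77)
j=6 picked index 4: u0 ∈ [-24/77, 4/77)
intersection: [0, 4/77)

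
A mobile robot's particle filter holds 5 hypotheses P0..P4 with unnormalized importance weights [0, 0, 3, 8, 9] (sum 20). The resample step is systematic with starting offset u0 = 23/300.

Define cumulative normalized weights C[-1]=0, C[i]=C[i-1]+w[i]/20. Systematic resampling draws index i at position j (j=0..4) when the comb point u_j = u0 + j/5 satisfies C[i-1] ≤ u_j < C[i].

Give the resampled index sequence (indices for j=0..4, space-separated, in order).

2 3 3 4 4

C = [0, 0, 3/20, 11/20, 1]
j=0: u_0=23/300 ∈ [0, 3/20) → index 2
j=1: u_1=83/300 ∈ [3/20, 11/20) → index 3
j=2: u_2=143/300 ∈ [3/20, 11/20) → index 3
j=3: u_3=203/300 ∈ [11/20, 1) → index 4
j=4: u_4=263/300 ∈ [11/20, 1) → index 4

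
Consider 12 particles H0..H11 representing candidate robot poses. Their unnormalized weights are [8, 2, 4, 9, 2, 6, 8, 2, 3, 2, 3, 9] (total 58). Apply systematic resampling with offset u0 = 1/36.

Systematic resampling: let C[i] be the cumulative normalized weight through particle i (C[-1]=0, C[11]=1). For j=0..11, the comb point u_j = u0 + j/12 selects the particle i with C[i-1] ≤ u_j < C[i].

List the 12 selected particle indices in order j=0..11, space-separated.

0 0 2 3 3 5 5 6 7 9 11 11

C = [4/29, 5/29, 7/29, 23/58, 25/58, 31/58, 39/58, 41/58, 22/29, 23/29, 49/58, 1]
j=0: u_0=1/36 ∈ [0, 4/29) → index 0
j=1: u_1=1/9 ∈ [0, 4/29) → index 0
j=2: u_2=7/36 ∈ [5/29, 7/29) → index 2
j=3: u_3=5/18 ∈ [7/29, 23/58) → index 3
j=4: u_4=13/36 ∈ [7/29, 23/58) → index 3
j=5: u_5=4/9 ∈ [25/58, 31/58) → index 5
j=6: u_6=19/36 ∈ [25/58, 31/58) → index 5
j=7: u_7=11/18 ∈ [31/58, 39/58) → index 6
j=8: u_8=25/36 ∈ [39/58, 41/58) → index 7
j=9: u_9=7/9 ∈ [22/29, 23/29) → index 9
j=10: u_10=31/36 ∈ [49/58, 1) → index 11
j=11: u_11=17/18 ∈ [49/58, 1) → index 11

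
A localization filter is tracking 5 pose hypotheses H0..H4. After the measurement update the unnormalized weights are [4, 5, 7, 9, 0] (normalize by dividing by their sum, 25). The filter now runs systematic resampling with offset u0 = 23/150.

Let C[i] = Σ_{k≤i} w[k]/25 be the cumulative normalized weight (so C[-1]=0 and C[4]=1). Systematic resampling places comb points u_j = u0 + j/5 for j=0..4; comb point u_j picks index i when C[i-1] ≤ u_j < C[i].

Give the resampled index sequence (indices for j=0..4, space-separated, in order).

C = [4/25, 9/25, 16/25, 1, 1]
j=0: u_0=23/150 ∈ [0, 4/25) → index 0
j=1: u_1=53/150 ∈ [4/25, 9/25) → index 1
j=2: u_2=83/150 ∈ [9/25, 16/25) → index 2
j=3: u_3=113/150 ∈ [16/25, 1) → index 3
j=4: u_4=143/150 ∈ [16/25, 1) → index 3

0 1 2 3 3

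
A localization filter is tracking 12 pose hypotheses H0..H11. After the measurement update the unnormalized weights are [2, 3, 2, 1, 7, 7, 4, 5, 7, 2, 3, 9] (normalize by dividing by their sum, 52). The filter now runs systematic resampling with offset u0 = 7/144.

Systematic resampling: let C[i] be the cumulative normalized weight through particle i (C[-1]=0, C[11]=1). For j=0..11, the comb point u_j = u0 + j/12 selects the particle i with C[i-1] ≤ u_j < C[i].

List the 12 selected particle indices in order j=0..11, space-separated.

1 2 4 5 5 6 7 8 8 10 11 11

C = [1/26, 5/52, 7/52, 2/13, 15/52, 11/26, 1/2, 31/52, 19/26, 10/13, 43/52, 1]
j=0: u_0=7/144 ∈ [1/26, 5/52) → index 1
j=1: u_1=19/144 ∈ [5/52, 7/52) → index 2
j=2: u_2=31/144 ∈ [2/13, 15/52) → index 4
j=3: u_3=43/144 ∈ [15/52, 11/26) → index 5
j=4: u_4=55/144 ∈ [15/52, 11/26) → index 5
j=5: u_5=67/144 ∈ [11/26, 1/2) → index 6
j=6: u_6=79/144 ∈ [1/2, 31/52) → index 7
j=7: u_7=91/144 ∈ [31/52, 19/26) → index 8
j=8: u_8=103/144 ∈ [31/52, 19/26) → index 8
j=9: u_9=115/144 ∈ [10/13, 43/52) → index 10
j=10: u_10=127/144 ∈ [43/52, 1) → index 11
j=11: u_11=139/144 ∈ [43/52, 1) → index 11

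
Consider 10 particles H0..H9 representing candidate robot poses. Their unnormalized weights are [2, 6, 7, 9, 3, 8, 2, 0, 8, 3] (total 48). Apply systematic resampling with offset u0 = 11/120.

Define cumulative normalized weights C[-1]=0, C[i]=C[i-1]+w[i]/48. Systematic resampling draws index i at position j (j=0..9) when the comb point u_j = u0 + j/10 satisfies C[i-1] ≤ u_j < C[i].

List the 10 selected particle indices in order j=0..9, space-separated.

C = [1/24, 1/6, 5/16, 1/2, 9/16, 35/48, 37/48, 37/48, 15/16, 1]
j=0: u_0=11/120 ∈ [1/24, 1/6) → index 1
j=1: u_1=23/120 ∈ [1/6, 5/16) → index 2
j=2: u_2=7/24 ∈ [1/6, 5/16) → index 2
j=3: u_3=47/120 ∈ [5/16, 1/2) → index 3
j=4: u_4=59/120 ∈ [5/16, 1/2) → index 3
j=5: u_5=71/120 ∈ [9/16, 35/48) → index 5
j=6: u_6=83/120 ∈ [9/16, 35/48) → index 5
j=7: u_7=19/24 ∈ [37/48, 15/16) → index 8
j=8: u_8=107/120 ∈ [37/48, 15/16) → index 8
j=9: u_9=119/120 ∈ [15/16, 1) → index 9

1 2 2 3 3 5 5 8 8 9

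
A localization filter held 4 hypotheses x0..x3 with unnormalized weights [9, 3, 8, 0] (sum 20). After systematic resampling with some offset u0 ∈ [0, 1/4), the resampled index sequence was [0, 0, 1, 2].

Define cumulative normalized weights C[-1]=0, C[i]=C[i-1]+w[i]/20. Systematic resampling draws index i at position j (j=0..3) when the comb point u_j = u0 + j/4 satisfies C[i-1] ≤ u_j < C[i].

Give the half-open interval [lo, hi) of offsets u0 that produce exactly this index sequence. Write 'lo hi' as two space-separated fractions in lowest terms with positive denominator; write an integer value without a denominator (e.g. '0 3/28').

C = [9/20, 3/5, 1, 1]
j=0 picked index 0: u0 ∈ [0, 9/20)
j=1 picked index 0: u0 ∈ [-1/4, 1/5)
j=2 picked index 1: u0 ∈ [-1/20, 1/10)
j=3 picked index 2: u0 ∈ [-3/20, 1/4)
intersection: [0, 1/10)

0 1/10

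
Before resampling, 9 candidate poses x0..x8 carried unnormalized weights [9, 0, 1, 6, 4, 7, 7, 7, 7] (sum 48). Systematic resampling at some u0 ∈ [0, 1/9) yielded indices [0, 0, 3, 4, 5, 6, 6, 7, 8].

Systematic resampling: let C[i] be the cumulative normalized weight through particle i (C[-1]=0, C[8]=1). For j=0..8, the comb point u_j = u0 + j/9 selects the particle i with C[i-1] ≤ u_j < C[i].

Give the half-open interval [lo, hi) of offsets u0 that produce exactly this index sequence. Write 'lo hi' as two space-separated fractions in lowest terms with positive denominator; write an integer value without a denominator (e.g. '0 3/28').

C = [3/16, 3/16, 5/24, 1/3, 5/12, 9/16, 17/24, 41/48, 1]
j=0 picked index 0: u0 ∈ [0, 3/16)
j=1 picked index 0: u0 ∈ [-1/9, 11/144)
j=2 picked index 3: u0 ∈ [-1/72, 1/9)
j=3 picked index 4: u0 ∈ [0, 1/12)
j=4 picked index 5: u0 ∈ [-1/36, 17/144)
j=5 picked index 6: u0 ∈ [1/144, 11/72)
j=6 picked index 6: u0 ∈ [-5/48, 1/24)
j=7 picked index 7: u0 ∈ [-5/72, 11/144)
j=8 picked index 8: u0 ∈ [-5/144, 1/9)
intersection: [1/144, 1/24)

1/144 1/24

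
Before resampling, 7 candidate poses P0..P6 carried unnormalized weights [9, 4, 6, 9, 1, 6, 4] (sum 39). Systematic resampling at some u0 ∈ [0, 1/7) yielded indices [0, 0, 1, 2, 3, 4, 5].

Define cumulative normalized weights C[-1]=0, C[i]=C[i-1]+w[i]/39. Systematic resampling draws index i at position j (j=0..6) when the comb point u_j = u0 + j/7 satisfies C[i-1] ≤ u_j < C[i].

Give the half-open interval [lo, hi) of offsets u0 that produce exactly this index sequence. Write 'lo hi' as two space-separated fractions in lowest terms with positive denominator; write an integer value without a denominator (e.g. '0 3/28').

1/273 8/273

C = [3/13, 1/3, 19/39, 28/39, 29/39, 35/39, 1]
j=0 picked index 0: u0 ∈ [0, 3/13)
j=1 picked index 0: u0 ∈ [-1/7, 8/91)
j=2 picked index 1: u0 ∈ [-5/91, 1/21)
j=3 picked index 2: u0 ∈ [-2/21, 16/273)
j=4 picked index 3: u0 ∈ [-23/273, 40/273)
j=5 picked index 4: u0 ∈ [1/273, 8/273)
j=6 picked index 5: u0 ∈ [-31/273, 11/273)
intersection: [1/273, 8/273)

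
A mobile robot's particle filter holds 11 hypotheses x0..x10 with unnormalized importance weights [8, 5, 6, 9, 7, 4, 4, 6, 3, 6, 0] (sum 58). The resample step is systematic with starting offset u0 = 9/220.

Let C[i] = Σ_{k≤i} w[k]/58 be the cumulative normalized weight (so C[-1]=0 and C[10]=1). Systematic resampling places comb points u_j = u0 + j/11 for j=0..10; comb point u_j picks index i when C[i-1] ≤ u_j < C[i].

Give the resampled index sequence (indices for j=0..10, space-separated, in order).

0 0 1 2 3 4 4 6 7 8 9

C = [4/29, 13/58, 19/58, 14/29, 35/58, 39/58, 43/58, 49/58, 26/29, 1, 1]
j=0: u_0=9/220 ∈ [0, 4/29) → index 0
j=1: u_1=29/220 ∈ [0, 4/29) → index 0
j=2: u_2=49/220 ∈ [4/29, 13/58) → index 1
j=3: u_3=69/220 ∈ [13/58, 19/58) → index 2
j=4: u_4=89/220 ∈ [19/58, 14/29) → index 3
j=5: u_5=109/220 ∈ [14/29, 35/58) → index 4
j=6: u_6=129/220 ∈ [14/29, 35/58) → index 4
j=7: u_7=149/220 ∈ [39/58, 43/58) → index 6
j=8: u_8=169/220 ∈ [43/58, 49/58) → index 7
j=9: u_9=189/220 ∈ [49/58, 26/29) → index 8
j=10: u_10=19/20 ∈ [26/29, 1) → index 9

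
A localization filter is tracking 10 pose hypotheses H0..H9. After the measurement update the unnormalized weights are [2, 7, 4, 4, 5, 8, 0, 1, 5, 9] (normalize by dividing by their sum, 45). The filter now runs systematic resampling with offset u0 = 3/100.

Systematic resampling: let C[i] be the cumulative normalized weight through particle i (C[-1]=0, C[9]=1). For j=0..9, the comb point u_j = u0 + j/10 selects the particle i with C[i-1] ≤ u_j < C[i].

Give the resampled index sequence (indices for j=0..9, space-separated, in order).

0 1 2 3 4 5 5 8 9 9

C = [2/45, 1/5, 13/45, 17/45, 22/45, 2/3, 2/3, 31/45, 4/5, 1]
j=0: u_0=3/100 ∈ [0, 2/45) → index 0
j=1: u_1=13/100 ∈ [2/45, 1/5) → index 1
j=2: u_2=23/100 ∈ [1/5, 13/45) → index 2
j=3: u_3=33/100 ∈ [13/45, 17/45) → index 3
j=4: u_4=43/100 ∈ [17/45, 22/45) → index 4
j=5: u_5=53/100 ∈ [22/45, 2/3) → index 5
j=6: u_6=63/100 ∈ [22/45, 2/3) → index 5
j=7: u_7=73/100 ∈ [31/45, 4/5) → index 8
j=8: u_8=83/100 ∈ [4/5, 1) → index 9
j=9: u_9=93/100 ∈ [4/5, 1) → index 9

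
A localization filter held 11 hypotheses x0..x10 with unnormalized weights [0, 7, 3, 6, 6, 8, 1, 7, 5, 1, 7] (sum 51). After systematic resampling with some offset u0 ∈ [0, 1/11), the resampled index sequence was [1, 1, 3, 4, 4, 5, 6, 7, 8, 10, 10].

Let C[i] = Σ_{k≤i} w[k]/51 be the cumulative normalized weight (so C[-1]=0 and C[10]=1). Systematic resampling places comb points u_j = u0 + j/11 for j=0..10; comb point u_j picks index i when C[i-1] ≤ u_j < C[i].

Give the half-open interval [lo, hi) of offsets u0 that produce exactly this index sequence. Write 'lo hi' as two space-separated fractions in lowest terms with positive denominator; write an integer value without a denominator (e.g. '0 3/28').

C = [0, 7/51, 10/51, 16/51, 22/51, 10/17, 31/51, 38/51, 43/51, 44/51, 1]
j=0 picked index 1: u0 ∈ [0, 7/51)
j=1 picked index 1: u0 ∈ [-1/11, 26/561)
j=2 picked index 3: u0 ∈ [8/561, 74/561)
j=3 picked index 4: u0 ∈ [23/561, 89/561)
j=4 picked index 4: u0 ∈ [-28/561, 38/561)
j=5 picked index 5: u0 ∈ [-13/561, 25/187)
j=6 picked index 6: u0 ∈ [8/187, 35/561)
j=7 picked index 7: u0 ∈ [-16/561, 61/561)
j=8 picked index 8: u0 ∈ [10/561, 65/561)
j=9 picked index 10: u0 ∈ [25/561, 2/11)
j=10 picked index 10: u0 ∈ [-26/561, 1/11)
intersection: [25/561, 26/561)

25/561 26/561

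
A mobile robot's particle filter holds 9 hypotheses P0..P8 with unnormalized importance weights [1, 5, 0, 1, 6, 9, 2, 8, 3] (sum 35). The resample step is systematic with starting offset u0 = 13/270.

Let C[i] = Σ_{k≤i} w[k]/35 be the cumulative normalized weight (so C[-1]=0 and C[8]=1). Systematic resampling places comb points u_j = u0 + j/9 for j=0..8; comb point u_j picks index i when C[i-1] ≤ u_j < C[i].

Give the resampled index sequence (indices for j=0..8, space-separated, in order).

1 1 4 5 5 5 7 7 8

C = [1/35, 6/35, 6/35, 1/5, 13/35, 22/35, 24/35, 32/35, 1]
j=0: u_0=13/270 ∈ [1/35, 6/35) → index 1
j=1: u_1=43/270 ∈ [1/35, 6/35) → index 1
j=2: u_2=73/270 ∈ [1/5, 13/35) → index 4
j=3: u_3=103/270 ∈ [13/35, 22/35) → index 5
j=4: u_4=133/270 ∈ [13/35, 22/35) → index 5
j=5: u_5=163/270 ∈ [13/35, 22/35) → index 5
j=6: u_6=193/270 ∈ [24/35, 32/35) → index 7
j=7: u_7=223/270 ∈ [24/35, 32/35) → index 7
j=8: u_8=253/270 ∈ [32/35, 1) → index 8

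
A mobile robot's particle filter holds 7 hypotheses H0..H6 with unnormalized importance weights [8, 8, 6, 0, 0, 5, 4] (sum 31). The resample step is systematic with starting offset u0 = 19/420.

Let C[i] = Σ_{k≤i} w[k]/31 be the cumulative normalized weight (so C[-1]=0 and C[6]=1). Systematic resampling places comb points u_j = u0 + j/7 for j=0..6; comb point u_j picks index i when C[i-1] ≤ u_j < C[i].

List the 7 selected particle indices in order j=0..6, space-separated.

0 0 1 1 2 5 6

C = [8/31, 16/31, 22/31, 22/31, 22/31, 27/31, 1]
j=0: u_0=19/420 ∈ [0, 8/31) → index 0
j=1: u_1=79/420 ∈ [0, 8/31) → index 0
j=2: u_2=139/420 ∈ [8/31, 16/31) → index 1
j=3: u_3=199/420 ∈ [8/31, 16/31) → index 1
j=4: u_4=37/60 ∈ [16/31, 22/31) → index 2
j=5: u_5=319/420 ∈ [22/31, 27/31) → index 5
j=6: u_6=379/420 ∈ [27/31, 1) → index 6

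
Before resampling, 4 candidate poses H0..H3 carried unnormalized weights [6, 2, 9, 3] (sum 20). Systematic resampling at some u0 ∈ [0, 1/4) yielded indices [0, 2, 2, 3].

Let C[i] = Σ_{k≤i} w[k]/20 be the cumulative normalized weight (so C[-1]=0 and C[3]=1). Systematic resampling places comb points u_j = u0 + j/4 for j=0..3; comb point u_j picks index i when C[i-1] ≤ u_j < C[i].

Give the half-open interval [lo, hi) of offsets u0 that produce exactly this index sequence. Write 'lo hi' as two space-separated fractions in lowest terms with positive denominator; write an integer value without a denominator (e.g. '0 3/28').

3/20 1/4

C = [3/10, 2/5, 17/20, 1]
j=0 picked index 0: u0 ∈ [0, 3/10)
j=1 picked index 2: u0 ∈ [3/20, 3/5)
j=2 picked index 2: u0 ∈ [-1/10, 7/20)
j=3 picked index 3: u0 ∈ [1/10, 1/4)
intersection: [3/20, 1/4)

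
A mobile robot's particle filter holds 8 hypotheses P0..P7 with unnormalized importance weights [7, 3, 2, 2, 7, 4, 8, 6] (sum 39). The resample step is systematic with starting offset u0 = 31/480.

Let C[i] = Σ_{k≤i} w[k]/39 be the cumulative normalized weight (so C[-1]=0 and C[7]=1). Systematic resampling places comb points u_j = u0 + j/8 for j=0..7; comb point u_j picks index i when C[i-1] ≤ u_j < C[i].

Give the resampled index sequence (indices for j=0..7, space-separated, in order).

C = [7/39, 10/39, 4/13, 14/39, 7/13, 25/39, 11/13, 1]
j=0: u_0=31/480 ∈ [0, 7/39) → index 0
j=1: u_1=91/480 ∈ [7/39, 10/39) → index 1
j=2: u_2=151/480 ∈ [4/13, 14/39) → index 3
j=3: u_3=211/480 ∈ [14/39, 7/13) → index 4
j=4: u_4=271/480 ∈ [7/13, 25/39) → index 5
j=5: u_5=331/480 ∈ [25/39, 11/13) → index 6
j=6: u_6=391/480 ∈ [25/39, 11/13) → index 6
j=7: u_7=451/480 ∈ [11/13, 1) → index 7

0 1 3 4 5 6 6 7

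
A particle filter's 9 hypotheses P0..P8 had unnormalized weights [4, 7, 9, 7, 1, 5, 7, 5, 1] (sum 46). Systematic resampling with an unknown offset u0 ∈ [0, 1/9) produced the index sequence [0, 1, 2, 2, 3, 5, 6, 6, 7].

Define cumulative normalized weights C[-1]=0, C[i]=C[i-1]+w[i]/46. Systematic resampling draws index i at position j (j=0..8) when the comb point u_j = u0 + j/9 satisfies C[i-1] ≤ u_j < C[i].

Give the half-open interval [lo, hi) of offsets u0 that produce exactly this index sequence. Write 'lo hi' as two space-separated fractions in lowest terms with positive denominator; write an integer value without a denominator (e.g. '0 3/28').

C = [2/23, 11/46, 10/23, 27/46, 14/23, 33/46, 20/23, 45/46, 1]
j=0 picked index 0: u0 ∈ [0, 2/23)
j=1 picked index 1: u0 ∈ [-5/207, 53/414)
j=2 picked index 2: u0 ∈ [7/414, 44/207)
j=3 picked index 2: u0 ∈ [-13/138, 7/69)
j=4 picked index 3: u0 ∈ [-2/207, 59/414)
j=5 picked index 5: u0 ∈ [11/207, 67/414)
j=6 picked index 6: u0 ∈ [7/138, 14/69)
j=7 picked index 6: u0 ∈ [-25/414, 19/207)
j=8 picked index 7: u0 ∈ [-4/207, 37/414)
intersection: [11/207, 2/23)

11/207 2/23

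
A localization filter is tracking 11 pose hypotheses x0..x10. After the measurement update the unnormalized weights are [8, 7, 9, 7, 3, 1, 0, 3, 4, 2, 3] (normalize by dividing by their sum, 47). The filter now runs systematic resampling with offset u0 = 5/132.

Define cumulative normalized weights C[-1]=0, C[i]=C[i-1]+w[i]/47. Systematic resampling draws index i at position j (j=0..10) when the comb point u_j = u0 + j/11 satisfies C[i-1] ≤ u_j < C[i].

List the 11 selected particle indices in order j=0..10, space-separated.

C = [8/47, 15/47, 24/47, 31/47, 34/47, 35/47, 35/47, 38/47, 42/47, 44/47, 1]
j=0: u_0=5/132 ∈ [0, 8/47) → index 0
j=1: u_1=17/132 ∈ [0, 8/47) → index 0
j=2: u_2=29/132 ∈ [8/47, 15/47) → index 1
j=3: u_3=41/132 ∈ [8/47, 15/47) → index 1
j=4: u_4=53/132 ∈ [15/47, 24/47) → index 2
j=5: u_5=65/132 ∈ [15/47, 24/47) → index 2
j=6: u_6=7/12 ∈ [24/47, 31/47) → index 3
j=7: u_7=89/132 ∈ [31/47, 34/47) → index 4
j=8: u_8=101/132 ∈ [35/47, 38/47) → index 7
j=9: u_9=113/132 ∈ [38/47, 42/47) → index 8
j=10: u_10=125/132 ∈ [44/47, 1) → index 10

0 0 1 1 2 2 3 4 7 8 10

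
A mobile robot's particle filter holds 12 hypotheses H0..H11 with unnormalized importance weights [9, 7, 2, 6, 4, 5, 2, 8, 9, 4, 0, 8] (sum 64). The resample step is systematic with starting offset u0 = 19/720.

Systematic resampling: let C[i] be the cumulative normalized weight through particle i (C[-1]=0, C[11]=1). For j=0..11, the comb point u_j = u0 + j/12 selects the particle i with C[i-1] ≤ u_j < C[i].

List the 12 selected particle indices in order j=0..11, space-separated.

0 0 1 2 3 5 6 7 8 8 9 11

C = [9/64, 1/4, 9/32, 3/8, 7/16, 33/64, 35/64, 43/64, 13/16, 7/8, 7/8, 1]
j=0: u_0=19/720 ∈ [0, 9/64) → index 0
j=1: u_1=79/720 ∈ [0, 9/64) → index 0
j=2: u_2=139/720 ∈ [9/64, 1/4) → index 1
j=3: u_3=199/720 ∈ [1/4, 9/32) → index 2
j=4: u_4=259/720 ∈ [9/32, 3/8) → index 3
j=5: u_5=319/720 ∈ [7/16, 33/64) → index 5
j=6: u_6=379/720 ∈ [33/64, 35/64) → index 6
j=7: u_7=439/720 ∈ [35/64, 43/64) → index 7
j=8: u_8=499/720 ∈ [43/64, 13/16) → index 8
j=9: u_9=559/720 ∈ [43/64, 13/16) → index 8
j=10: u_10=619/720 ∈ [13/16, 7/8) → index 9
j=11: u_11=679/720 ∈ [7/8, 1) → index 11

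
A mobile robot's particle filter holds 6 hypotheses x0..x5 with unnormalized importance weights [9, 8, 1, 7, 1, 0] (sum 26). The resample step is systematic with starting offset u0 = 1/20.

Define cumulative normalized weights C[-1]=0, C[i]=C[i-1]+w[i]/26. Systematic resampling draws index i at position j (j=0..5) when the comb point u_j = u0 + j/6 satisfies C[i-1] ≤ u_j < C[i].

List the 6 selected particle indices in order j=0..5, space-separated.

0 0 1 1 3 3

C = [9/26, 17/26, 9/13, 25/26, 1, 1]
j=0: u_0=1/20 ∈ [0, 9/26) → index 0
j=1: u_1=13/60 ∈ [0, 9/26) → index 0
j=2: u_2=23/60 ∈ [9/26, 17/26) → index 1
j=3: u_3=11/20 ∈ [9/26, 17/26) → index 1
j=4: u_4=43/60 ∈ [9/13, 25/26) → index 3
j=5: u_5=53/60 ∈ [9/13, 25/26) → index 3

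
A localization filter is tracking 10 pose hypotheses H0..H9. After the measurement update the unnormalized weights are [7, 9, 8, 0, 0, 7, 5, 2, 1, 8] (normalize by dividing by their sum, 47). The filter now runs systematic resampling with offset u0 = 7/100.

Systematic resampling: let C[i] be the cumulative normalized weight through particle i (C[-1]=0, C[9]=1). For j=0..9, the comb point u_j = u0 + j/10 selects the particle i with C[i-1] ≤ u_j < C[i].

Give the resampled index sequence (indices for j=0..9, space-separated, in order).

0 1 1 2 2 5 6 7 9 9

C = [7/47, 16/47, 24/47, 24/47, 24/47, 31/47, 36/47, 38/47, 39/47, 1]
j=0: u_0=7/100 ∈ [0, 7/47) → index 0
j=1: u_1=17/100 ∈ [7/47, 16/47) → index 1
j=2: u_2=27/100 ∈ [7/47, 16/47) → index 1
j=3: u_3=37/100 ∈ [16/47, 24/47) → index 2
j=4: u_4=47/100 ∈ [16/47, 24/47) → index 2
j=5: u_5=57/100 ∈ [24/47, 31/47) → index 5
j=6: u_6=67/100 ∈ [31/47, 36/47) → index 6
j=7: u_7=77/100 ∈ [36/47, 38/47) → index 7
j=8: u_8=87/100 ∈ [39/47, 1) → index 9
j=9: u_9=97/100 ∈ [39/47, 1) → index 9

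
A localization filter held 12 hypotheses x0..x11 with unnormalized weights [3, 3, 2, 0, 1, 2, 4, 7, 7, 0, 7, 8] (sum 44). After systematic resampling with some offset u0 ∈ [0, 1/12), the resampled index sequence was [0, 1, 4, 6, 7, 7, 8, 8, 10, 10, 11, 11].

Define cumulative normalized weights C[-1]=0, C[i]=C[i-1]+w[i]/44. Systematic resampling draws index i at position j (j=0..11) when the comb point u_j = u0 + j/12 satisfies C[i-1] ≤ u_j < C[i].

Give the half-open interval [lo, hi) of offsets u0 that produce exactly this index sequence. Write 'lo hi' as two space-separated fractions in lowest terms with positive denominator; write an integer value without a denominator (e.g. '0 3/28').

C = [3/44, 3/22, 2/11, 2/11, 9/44, 1/4, 15/44, 1/2, 29/44, 29/44, 9/11, 1]
j=0 picked index 0: u0 ∈ [0, 3/44)
j=1 picked index 1: u0 ∈ [-1/66, 7/132)
j=2 picked index 4: u0 ∈ [1/66, 5/132)
j=3 picked index 6: u0 ∈ [0, 1/11)
j=4 picked index 7: u0 ∈ [1/132, 1/6)
j=5 picked index 7: u0 ∈ [-5/66, 1/12)
j=6 picked index 8: u0 ∈ [0, 7/44)
j=7 picked index 8: u0 ∈ [-1/12, 5/66)
j=8 picked index 10: u0 ∈ [-1/132, 5/33)
j=9 picked index 10: u0 ∈ [-1/11, 3/44)
j=10 picked index 11: u0 ∈ [-1/66, 1/6)
j=11 picked index 11: u0 ∈ [-13/132, 1/12)
intersection: [1/66, 5/132)

1/66 5/132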